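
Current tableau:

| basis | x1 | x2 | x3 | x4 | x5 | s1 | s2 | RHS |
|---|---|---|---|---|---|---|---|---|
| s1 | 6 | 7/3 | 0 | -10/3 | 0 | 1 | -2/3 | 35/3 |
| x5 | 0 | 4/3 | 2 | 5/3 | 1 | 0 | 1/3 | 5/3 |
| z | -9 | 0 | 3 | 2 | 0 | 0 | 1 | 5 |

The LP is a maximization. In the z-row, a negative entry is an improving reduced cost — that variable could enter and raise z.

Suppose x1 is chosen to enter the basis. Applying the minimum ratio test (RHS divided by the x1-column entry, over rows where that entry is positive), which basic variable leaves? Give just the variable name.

s1

Ratios: row 1 (s1): (35/3)/6 = 35/18; row 2 (x5): entry 0 ≤ 0, skip.
Minimum ratio 35/18 is in the s1 row, so s1 leaves.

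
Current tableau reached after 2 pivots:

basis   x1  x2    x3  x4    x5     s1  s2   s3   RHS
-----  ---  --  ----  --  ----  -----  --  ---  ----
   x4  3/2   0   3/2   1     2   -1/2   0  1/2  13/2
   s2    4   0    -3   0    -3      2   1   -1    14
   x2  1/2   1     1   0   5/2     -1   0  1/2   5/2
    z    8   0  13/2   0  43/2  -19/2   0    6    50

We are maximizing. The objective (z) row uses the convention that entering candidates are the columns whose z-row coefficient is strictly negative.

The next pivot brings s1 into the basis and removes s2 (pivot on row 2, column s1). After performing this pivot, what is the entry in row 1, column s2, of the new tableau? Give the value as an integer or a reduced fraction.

Pivot element is row 2, column s1: 2.
Normalize row 2: new (row 2, s2) = 1/2 = 1/2.
row 1 ← row 1 − (-1/2)·(new row 2): 0 − (-1/2)·(1/2) = 1/4.

1/4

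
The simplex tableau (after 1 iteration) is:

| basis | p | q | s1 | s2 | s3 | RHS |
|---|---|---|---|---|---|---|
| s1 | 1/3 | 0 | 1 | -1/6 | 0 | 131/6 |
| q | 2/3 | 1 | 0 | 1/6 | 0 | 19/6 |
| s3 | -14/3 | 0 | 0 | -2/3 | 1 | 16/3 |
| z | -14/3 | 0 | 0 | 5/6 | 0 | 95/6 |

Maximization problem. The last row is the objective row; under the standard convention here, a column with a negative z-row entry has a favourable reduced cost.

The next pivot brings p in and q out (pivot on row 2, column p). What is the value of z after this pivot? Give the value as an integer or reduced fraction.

38

Minimum ratio for p: (19/6)/(2/3) = 19/4.
z changes by −(z-row coeff of p)·ratio = −(-14/3)·(19/4) = 133/6.
New z = 95/6 + (133/6) = 38.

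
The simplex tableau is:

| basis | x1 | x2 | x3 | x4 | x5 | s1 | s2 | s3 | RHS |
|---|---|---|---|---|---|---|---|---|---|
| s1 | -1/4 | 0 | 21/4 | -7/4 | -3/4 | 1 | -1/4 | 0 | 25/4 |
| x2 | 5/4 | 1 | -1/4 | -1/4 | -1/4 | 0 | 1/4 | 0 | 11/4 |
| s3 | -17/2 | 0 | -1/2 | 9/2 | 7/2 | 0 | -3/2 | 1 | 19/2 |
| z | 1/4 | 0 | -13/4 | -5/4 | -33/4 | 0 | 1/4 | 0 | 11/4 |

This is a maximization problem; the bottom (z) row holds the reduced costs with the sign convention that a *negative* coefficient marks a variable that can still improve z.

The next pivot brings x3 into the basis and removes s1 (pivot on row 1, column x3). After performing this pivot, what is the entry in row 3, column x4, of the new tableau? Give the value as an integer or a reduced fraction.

Pivot element is row 1, column x3: 21/4.
Normalize row 1: new (row 1, x4) = (-7/4)/(21/4) = -1/3.
row 3 ← row 3 − (-1/2)·(new row 1): 9/2 − (-1/2)·(-1/3) = 13/3.

13/3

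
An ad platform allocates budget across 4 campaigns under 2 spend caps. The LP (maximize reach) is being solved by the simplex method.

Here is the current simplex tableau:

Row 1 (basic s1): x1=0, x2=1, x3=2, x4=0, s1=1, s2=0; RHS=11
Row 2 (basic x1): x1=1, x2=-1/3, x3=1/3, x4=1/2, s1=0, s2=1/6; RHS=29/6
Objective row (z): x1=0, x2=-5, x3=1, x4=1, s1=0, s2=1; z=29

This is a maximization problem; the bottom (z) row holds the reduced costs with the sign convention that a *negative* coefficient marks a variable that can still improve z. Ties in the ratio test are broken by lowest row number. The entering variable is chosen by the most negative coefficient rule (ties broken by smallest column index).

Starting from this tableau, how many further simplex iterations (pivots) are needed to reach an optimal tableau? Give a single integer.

pivot: x2 in, s1 out → z = 84
No improving column remains; optimal.

1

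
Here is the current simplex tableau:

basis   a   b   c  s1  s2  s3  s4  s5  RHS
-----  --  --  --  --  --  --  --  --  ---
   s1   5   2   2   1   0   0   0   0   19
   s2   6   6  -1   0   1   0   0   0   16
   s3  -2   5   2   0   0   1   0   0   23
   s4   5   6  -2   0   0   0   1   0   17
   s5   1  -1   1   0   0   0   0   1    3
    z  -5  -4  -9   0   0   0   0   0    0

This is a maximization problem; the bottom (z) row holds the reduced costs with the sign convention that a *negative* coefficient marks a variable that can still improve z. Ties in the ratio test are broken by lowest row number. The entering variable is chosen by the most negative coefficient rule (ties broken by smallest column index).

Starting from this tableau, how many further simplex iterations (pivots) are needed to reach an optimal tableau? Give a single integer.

3

pivot: c in, s5 out → z = 27
pivot: b in, s3 out → z = 410/7
pivot: a in, s1 out → z = 2246/37
No improving column remains; optimal.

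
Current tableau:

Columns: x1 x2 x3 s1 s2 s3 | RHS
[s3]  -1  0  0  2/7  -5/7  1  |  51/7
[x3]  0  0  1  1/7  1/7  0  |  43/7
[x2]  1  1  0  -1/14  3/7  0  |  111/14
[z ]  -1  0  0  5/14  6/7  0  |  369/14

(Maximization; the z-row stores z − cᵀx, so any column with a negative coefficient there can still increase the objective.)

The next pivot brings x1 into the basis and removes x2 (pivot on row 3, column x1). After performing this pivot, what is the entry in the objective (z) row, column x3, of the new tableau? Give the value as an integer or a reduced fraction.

Pivot element is row 3, column x1: 1.
Normalize row 3: new (row 3, x3) = 0/1 = 0.
z-row ← z-row − (-1)·(new row 3): 0 − (-1)·0 = 0.

0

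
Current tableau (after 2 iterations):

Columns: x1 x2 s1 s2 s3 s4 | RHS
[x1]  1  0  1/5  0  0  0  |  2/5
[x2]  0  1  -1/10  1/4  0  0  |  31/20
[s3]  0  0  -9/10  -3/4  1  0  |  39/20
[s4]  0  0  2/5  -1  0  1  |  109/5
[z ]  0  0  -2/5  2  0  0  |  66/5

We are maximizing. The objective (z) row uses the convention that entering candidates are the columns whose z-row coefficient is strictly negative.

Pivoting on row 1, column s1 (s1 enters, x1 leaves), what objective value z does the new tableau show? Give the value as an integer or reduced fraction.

14

Minimum ratio for s1: (2/5)/(1/5) = 2.
z changes by −(z-row coeff of s1)·ratio = −(-2/5)·2 = 4/5.
New z = 66/5 + (4/5) = 14.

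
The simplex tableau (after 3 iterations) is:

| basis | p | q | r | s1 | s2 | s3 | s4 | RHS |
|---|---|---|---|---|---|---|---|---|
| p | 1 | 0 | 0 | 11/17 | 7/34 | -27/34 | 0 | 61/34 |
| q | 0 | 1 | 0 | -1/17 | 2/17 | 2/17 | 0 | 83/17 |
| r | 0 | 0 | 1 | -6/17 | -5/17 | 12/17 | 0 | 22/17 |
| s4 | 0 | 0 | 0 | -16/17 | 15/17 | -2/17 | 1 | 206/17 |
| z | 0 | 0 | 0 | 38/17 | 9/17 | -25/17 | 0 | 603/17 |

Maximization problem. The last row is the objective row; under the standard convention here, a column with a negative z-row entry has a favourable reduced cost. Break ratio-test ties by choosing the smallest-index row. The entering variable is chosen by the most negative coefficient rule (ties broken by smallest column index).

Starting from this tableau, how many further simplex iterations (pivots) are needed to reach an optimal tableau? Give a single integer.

pivot: s3 in, r out → z = 229/6
pivot: s2 in, s4 out → z = 197/5
No improving column remains; optimal.

2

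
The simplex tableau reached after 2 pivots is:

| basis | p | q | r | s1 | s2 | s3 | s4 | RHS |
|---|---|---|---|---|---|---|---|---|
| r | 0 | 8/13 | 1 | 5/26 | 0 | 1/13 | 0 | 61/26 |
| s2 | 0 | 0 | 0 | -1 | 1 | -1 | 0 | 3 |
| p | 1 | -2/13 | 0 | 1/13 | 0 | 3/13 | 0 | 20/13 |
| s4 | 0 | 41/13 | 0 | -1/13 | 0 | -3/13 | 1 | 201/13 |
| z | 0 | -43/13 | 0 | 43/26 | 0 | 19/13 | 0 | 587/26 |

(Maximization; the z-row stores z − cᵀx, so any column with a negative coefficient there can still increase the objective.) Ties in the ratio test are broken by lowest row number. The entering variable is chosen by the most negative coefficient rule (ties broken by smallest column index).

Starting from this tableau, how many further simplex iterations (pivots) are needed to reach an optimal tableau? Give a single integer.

pivot: q in, r out → z = 563/16
No improving column remains; optimal.

1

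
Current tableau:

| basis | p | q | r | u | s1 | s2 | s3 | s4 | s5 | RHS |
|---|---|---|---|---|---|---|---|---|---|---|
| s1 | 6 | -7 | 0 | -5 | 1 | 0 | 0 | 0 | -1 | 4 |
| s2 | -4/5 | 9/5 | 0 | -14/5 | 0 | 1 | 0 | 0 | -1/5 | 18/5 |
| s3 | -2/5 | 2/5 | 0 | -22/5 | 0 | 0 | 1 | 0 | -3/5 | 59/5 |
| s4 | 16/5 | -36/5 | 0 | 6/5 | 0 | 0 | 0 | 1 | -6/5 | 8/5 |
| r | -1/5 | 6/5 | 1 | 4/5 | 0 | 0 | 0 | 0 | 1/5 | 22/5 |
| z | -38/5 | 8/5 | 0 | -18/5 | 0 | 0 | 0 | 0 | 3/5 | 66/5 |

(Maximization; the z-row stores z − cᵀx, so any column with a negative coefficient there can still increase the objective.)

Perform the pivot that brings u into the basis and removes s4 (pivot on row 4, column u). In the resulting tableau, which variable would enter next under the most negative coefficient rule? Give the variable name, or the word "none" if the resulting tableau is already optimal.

Pivot element 6/5. New z-row = old z-row − (-18/5)·(row 4/(6/5)).
Updated z-row coefficients: p: 2, q: -20, r: 0, u: 0, s1: 0, s2: 0, s3: 0, s4: 3, s5: -3.
The most negative is -20 in column q, so q would enter next.

q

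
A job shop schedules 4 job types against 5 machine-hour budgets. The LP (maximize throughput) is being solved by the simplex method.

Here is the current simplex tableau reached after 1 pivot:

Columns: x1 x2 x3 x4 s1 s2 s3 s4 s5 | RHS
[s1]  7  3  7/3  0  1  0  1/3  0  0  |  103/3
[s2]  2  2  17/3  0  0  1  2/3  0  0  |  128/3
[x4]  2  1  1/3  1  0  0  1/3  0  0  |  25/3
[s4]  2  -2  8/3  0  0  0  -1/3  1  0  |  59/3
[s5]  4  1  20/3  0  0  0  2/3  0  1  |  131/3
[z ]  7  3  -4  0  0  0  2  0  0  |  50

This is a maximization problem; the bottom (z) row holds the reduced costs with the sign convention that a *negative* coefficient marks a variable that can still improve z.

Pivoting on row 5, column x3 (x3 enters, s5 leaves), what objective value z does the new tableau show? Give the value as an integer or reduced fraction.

381/5

Minimum ratio for x3: (131/3)/(20/3) = 131/20.
z changes by −(z-row coeff of x3)·ratio = −(-4)·(131/20) = 131/5.
New z = 50 + (131/5) = 381/5.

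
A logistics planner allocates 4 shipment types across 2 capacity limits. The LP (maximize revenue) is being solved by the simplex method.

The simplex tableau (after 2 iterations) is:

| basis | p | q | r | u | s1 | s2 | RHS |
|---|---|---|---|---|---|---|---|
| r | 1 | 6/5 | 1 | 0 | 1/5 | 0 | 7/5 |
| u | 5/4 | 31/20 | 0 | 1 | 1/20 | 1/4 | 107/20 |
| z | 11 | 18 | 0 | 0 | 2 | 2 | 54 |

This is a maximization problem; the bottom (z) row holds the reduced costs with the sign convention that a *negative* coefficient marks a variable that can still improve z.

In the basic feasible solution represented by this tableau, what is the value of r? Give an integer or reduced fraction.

7/5

r is basic (row 1); its value is the RHS of that row: 7/5.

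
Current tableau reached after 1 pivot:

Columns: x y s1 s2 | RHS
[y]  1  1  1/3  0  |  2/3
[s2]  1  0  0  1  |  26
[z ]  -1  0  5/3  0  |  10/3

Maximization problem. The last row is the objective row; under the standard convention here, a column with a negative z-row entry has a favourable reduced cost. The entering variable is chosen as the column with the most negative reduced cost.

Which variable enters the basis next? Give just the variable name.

Objective-row coefficients: x: -1, y: 0, s1: 5/3, s2: 0.
The most negative is -1 in column x, so x enters.

x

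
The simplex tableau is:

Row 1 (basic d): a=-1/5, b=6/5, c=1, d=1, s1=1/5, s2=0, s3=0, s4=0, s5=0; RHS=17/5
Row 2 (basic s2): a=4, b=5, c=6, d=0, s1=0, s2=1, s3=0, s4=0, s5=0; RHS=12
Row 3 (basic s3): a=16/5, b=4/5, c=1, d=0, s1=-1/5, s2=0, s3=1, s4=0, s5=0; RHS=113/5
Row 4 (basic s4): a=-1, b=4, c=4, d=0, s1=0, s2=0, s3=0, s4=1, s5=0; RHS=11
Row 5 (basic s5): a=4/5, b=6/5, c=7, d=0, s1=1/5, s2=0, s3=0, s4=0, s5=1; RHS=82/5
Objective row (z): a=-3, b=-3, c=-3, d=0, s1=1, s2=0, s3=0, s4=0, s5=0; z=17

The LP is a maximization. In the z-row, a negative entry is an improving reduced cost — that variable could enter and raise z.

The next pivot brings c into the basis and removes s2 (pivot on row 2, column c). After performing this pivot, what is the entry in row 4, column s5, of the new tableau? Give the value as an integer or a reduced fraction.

Pivot element is row 2, column c: 6.
Normalize row 2: new (row 2, s5) = 0/6 = 0.
row 4 ← row 4 − 4·(new row 2): 0 − 4·0 = 0.

0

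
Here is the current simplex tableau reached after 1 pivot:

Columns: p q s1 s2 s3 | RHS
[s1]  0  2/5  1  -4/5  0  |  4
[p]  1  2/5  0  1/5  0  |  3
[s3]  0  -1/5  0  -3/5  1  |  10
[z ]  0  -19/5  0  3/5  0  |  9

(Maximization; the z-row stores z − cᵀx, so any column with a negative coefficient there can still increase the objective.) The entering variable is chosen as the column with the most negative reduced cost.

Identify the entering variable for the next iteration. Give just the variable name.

Objective-row coefficients: p: 0, q: -19/5, s1: 0, s2: 3/5, s3: 0.
The most negative is -19/5 in column q, so q enters.

q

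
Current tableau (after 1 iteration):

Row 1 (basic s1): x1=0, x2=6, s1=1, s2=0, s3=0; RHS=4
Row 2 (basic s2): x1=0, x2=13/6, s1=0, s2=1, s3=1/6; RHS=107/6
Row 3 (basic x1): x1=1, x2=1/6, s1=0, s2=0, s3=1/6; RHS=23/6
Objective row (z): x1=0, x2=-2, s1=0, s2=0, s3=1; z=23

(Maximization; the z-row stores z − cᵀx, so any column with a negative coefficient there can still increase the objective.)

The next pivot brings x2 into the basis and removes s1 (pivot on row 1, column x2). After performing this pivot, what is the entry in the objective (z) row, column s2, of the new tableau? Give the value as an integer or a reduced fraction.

Pivot element is row 1, column x2: 6.
Normalize row 1: new (row 1, s2) = 0/6 = 0.
z-row ← z-row − (-2)·(new row 1): 0 − (-2)·0 = 0.

0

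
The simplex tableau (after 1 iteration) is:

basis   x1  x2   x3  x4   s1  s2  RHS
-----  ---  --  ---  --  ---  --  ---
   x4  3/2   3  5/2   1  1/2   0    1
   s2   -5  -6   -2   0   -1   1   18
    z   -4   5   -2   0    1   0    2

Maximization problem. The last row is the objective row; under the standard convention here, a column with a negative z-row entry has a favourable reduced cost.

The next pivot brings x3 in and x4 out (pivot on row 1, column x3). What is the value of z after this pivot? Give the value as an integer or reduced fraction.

14/5

Minimum ratio for x3: 1/(5/2) = 2/5.
z changes by −(z-row coeff of x3)·ratio = −(-2)·(2/5) = 4/5.
New z = 2 + (4/5) = 14/5.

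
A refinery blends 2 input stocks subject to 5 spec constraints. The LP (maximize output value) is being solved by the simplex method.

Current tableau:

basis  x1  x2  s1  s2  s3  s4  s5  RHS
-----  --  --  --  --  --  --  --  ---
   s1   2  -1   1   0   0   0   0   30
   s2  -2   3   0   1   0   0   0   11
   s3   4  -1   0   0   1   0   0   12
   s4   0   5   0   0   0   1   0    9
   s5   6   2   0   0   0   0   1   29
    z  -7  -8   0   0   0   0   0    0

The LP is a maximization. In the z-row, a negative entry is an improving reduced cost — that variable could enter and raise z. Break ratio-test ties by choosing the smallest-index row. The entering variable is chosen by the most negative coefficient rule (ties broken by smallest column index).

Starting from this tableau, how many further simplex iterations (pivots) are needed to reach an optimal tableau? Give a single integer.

2

pivot: x2 in, s4 out → z = 72/5
pivot: x1 in, s3 out → z = 771/20
No improving column remains; optimal.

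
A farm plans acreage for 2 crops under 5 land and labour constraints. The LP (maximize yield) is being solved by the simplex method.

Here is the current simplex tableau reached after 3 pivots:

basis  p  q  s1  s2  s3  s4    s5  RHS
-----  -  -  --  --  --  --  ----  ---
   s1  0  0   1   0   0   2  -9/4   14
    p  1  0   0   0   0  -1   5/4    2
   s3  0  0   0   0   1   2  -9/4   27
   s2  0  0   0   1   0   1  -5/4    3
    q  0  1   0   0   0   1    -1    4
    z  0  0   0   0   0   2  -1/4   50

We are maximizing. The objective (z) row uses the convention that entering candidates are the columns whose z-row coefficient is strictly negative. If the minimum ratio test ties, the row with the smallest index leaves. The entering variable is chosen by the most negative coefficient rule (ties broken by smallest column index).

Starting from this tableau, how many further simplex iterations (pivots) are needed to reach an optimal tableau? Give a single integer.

pivot: s5 in, p out → z = 252/5
No improving column remains; optimal.

1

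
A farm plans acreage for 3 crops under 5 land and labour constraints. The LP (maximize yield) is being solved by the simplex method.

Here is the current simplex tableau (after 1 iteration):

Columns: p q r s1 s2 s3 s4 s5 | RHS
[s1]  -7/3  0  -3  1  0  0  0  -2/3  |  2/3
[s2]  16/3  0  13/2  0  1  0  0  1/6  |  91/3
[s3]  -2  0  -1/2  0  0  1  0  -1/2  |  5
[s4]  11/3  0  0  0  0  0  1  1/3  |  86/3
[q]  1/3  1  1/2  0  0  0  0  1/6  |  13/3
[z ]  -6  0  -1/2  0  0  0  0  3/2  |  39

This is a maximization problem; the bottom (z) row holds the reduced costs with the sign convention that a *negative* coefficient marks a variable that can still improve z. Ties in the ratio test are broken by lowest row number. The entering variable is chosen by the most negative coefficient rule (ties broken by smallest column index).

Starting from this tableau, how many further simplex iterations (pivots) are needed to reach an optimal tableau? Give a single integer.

pivot: p in, s2 out → z = 585/8
No improving column remains; optimal.

1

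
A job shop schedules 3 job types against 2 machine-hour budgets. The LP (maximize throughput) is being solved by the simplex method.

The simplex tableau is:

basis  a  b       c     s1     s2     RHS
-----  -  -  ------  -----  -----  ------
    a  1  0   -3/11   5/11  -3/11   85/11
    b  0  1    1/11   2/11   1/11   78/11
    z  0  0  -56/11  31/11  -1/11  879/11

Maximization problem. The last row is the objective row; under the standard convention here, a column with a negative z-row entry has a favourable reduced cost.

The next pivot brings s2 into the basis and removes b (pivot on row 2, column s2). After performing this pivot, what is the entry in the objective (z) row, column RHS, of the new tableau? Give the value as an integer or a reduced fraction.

Pivot element is row 2, column s2: 1/11.
Normalize row 2: new (row 2, RHS) = (78/11)/(1/11) = 78.
z-row ← z-row − (-1/11)·(new row 2): 879/11 − (-1/11)·78 = 87.

87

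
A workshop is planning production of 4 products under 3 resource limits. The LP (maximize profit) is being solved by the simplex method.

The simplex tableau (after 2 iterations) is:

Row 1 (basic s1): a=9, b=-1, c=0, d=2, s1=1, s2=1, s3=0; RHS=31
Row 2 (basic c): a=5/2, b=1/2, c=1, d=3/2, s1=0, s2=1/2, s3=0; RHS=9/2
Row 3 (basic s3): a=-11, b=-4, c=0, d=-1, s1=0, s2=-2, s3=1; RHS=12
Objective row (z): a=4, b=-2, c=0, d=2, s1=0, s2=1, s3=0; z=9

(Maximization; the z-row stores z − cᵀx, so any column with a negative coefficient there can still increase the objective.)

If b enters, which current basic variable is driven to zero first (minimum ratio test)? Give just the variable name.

Ratios: row 1 (s1): entry -1 ≤ 0, skip; row 2 (c): (9/2)/(1/2) = 9; row 3 (s3): entry -4 ≤ 0, skip.
Minimum ratio 9 is in the c row, so c leaves.

c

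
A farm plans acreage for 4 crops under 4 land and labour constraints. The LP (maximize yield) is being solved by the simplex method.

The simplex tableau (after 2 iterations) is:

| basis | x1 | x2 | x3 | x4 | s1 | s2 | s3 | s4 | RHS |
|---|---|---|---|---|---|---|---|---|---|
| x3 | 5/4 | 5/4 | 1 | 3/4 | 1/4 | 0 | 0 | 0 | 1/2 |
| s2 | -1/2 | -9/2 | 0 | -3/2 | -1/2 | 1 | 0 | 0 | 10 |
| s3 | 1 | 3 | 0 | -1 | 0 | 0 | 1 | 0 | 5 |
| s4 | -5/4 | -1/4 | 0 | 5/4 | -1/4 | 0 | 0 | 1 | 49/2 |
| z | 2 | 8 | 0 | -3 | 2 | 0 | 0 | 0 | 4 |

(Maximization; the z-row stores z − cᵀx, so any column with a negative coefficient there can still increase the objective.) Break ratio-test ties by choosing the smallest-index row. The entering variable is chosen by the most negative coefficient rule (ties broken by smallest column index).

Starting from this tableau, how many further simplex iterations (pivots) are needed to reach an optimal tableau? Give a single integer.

1

pivot: x4 in, x3 out → z = 6
No improving column remains; optimal.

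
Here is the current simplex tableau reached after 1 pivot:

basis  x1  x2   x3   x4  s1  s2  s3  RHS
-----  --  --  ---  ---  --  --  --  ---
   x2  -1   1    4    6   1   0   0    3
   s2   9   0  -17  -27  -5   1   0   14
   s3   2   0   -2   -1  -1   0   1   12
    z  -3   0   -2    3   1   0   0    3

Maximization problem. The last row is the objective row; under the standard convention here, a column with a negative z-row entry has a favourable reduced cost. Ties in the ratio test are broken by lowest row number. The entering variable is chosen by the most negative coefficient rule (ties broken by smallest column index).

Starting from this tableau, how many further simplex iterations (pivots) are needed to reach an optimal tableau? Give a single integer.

2

pivot: x1 in, s2 out → z = 23/3
pivot: x3 in, x2 out → z = 460/19
No improving column remains; optimal.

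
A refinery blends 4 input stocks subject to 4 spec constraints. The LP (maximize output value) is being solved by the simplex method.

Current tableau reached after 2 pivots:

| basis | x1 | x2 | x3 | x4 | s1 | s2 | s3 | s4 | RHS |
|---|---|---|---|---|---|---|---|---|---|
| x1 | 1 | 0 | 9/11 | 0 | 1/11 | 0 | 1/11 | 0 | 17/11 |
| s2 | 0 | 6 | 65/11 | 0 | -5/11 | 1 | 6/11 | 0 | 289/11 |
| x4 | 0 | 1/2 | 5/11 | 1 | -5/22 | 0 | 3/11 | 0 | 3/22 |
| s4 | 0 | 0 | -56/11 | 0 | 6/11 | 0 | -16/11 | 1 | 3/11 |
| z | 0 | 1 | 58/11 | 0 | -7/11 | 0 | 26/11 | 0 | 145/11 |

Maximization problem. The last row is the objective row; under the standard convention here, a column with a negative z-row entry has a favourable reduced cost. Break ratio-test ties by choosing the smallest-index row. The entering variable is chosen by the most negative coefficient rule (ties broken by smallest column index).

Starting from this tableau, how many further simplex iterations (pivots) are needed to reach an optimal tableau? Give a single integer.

2

pivot: s1 in, s4 out → z = 27/2
pivot: x3 in, x1 out → z = 141/10
No improving column remains; optimal.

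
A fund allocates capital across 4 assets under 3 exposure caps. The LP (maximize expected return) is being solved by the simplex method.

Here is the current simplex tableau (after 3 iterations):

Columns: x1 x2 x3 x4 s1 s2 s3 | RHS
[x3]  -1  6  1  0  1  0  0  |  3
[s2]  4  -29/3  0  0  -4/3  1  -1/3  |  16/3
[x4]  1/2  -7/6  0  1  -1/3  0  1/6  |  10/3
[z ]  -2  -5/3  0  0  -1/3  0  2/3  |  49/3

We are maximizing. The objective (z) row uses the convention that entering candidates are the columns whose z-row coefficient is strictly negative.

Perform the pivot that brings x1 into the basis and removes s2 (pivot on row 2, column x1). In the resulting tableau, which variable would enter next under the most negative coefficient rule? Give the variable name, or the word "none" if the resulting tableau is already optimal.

x2

Pivot element 4. New z-row = old z-row − (-2)·(row 2/4).
Updated z-row coefficients: x1: 0, x2: -13/2, x3: 0, x4: 0, s1: -1, s2: 1/2, s3: 1/2.
The most negative is -13/2 in column x2, so x2 would enter next.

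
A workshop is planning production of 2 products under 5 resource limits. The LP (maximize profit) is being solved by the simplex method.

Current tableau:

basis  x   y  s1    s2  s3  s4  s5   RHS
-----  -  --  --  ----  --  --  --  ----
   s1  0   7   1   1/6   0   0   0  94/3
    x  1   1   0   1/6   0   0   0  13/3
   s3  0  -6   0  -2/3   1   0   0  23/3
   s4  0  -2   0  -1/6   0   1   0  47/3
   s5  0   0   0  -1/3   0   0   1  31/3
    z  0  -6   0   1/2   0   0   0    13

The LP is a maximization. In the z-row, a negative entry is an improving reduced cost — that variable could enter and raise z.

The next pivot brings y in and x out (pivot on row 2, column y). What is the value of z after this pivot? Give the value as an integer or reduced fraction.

Minimum ratio for y: (13/3)/1 = 13/3.
z changes by −(z-row coeff of y)·ratio = −(-6)·(13/3) = 26.
New z = 13 + 26 = 39.

39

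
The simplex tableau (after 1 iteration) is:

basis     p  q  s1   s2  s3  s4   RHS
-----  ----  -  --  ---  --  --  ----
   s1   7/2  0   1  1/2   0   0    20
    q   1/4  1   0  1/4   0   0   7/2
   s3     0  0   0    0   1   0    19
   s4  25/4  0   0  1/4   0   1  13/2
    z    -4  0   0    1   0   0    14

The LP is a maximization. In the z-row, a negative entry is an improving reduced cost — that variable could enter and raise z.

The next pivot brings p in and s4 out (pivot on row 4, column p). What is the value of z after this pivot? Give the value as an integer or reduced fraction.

Minimum ratio for p: (13/2)/(25/4) = 26/25.
z changes by −(z-row coeff of p)·ratio = −(-4)·(26/25) = 104/25.
New z = 14 + (104/25) = 454/25.

454/25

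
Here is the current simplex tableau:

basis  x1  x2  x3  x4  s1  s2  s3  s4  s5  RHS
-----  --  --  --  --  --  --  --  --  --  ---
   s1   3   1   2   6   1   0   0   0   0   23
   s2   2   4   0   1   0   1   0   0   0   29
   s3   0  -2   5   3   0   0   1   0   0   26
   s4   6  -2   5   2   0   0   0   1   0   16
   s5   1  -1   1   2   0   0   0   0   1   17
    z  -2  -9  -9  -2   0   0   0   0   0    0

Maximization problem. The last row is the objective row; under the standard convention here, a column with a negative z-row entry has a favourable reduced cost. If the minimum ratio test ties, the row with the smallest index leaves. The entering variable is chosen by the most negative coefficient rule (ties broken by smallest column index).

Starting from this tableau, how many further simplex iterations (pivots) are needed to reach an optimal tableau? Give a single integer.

2

pivot: x2 in, s2 out → z = 261/4
pivot: x3 in, s4 out → z = 2403/20
No improving column remains; optimal.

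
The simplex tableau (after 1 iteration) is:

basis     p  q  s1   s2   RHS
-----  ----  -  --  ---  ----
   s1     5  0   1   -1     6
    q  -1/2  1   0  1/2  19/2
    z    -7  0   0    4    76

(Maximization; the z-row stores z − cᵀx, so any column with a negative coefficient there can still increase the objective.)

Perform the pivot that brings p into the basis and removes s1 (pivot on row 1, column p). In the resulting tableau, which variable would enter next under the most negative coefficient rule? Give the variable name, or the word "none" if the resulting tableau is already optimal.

none

Pivot element 5. New z-row = old z-row − (-7)·(row 1/5).
Updated z-row coefficients: p: 0, q: 0, s1: 7/5, s2: 13/5.
No coefficient is strictly negative; the tableau after this pivot is optimal.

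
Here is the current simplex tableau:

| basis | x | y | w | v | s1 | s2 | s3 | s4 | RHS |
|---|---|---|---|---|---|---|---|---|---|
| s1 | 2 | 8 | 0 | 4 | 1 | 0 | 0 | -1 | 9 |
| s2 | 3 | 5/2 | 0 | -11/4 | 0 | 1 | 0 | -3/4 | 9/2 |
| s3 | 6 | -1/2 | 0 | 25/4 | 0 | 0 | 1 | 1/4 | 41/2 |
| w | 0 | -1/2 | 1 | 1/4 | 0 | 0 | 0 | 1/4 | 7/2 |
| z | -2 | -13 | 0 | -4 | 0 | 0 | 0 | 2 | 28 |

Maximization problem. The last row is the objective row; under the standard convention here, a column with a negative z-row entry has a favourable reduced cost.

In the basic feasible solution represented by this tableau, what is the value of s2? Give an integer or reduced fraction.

s2 is basic (row 2); its value is the RHS of that row: 9/2.

9/2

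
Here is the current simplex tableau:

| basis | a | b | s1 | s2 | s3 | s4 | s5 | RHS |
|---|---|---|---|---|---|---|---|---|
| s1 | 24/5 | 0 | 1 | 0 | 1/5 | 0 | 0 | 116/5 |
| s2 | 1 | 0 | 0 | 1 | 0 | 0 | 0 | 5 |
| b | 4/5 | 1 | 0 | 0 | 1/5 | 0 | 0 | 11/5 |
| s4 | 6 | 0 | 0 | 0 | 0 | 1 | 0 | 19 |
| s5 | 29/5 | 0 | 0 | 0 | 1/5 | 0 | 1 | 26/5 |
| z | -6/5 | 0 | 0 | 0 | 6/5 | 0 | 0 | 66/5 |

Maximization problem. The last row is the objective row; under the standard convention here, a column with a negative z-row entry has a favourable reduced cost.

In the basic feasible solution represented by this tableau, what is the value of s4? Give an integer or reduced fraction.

s4 is basic (row 4); its value is the RHS of that row: 19.

19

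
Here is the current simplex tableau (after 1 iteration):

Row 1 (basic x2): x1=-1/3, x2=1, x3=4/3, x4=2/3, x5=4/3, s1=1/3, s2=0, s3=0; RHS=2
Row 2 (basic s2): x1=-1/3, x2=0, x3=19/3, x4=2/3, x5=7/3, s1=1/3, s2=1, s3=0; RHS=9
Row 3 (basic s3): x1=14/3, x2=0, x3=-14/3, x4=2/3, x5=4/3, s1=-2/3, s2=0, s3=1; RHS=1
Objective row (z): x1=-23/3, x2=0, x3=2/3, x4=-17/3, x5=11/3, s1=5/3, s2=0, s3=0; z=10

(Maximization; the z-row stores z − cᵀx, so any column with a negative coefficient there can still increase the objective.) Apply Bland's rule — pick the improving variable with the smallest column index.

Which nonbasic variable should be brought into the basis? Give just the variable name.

x1

Objective-row coefficients: x1: -23/3, x2: 0, x3: 2/3, x4: -17/3, x5: 11/3, s1: 5/3, s2: 0, s3: 0.
Improving columns: x1, x4. Bland's rule picks the smallest column index → x1.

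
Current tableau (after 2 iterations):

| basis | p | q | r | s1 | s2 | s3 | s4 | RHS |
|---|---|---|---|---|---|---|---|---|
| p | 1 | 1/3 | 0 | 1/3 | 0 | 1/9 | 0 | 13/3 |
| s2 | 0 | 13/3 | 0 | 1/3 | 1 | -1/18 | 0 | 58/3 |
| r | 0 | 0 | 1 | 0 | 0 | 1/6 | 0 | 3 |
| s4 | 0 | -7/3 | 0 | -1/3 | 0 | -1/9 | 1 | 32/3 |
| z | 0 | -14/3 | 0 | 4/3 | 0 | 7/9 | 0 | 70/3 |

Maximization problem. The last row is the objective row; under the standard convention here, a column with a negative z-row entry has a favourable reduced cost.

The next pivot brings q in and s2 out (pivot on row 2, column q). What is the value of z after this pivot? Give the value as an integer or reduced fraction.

Minimum ratio for q: (58/3)/(13/3) = 58/13.
z changes by −(z-row coeff of q)·ratio = −(-14/3)·(58/13) = 812/39.
New z = 70/3 + (812/39) = 574/13.

574/13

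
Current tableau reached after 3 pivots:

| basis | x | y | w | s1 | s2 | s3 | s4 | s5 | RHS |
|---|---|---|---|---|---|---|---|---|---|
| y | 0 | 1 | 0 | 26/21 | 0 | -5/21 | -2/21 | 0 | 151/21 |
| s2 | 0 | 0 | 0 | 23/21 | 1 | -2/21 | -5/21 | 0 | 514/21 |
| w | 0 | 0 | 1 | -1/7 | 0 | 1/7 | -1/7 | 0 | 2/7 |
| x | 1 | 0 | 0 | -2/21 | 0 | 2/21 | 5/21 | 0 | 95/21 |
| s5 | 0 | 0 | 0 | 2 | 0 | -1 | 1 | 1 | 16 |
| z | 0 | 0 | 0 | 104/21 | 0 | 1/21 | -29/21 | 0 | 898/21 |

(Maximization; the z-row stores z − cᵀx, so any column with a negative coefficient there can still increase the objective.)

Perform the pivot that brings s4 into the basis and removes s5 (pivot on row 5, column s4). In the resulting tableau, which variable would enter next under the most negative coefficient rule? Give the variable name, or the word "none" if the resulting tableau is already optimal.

s3

Pivot element 1. New z-row = old z-row − (-29/21)·(row 5/1).
Updated z-row coefficients: x: 0, y: 0, w: 0, s1: 54/7, s2: 0, s3: -4/3, s4: 0, s5: 29/21.
The most negative is -4/3 in column s3, so s3 would enter next.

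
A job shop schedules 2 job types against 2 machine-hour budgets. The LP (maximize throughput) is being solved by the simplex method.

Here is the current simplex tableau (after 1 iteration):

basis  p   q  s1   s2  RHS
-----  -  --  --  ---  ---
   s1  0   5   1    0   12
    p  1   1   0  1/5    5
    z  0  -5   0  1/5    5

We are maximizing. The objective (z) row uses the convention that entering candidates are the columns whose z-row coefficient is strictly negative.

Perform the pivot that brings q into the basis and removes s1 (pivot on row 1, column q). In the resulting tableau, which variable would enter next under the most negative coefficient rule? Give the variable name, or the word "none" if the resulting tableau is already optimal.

none

Pivot element 5. New z-row = old z-row − (-5)·(row 1/5).
Updated z-row coefficients: p: 0, q: 0, s1: 1, s2: 1/5.
No coefficient is strictly negative; the tableau after this pivot is optimal.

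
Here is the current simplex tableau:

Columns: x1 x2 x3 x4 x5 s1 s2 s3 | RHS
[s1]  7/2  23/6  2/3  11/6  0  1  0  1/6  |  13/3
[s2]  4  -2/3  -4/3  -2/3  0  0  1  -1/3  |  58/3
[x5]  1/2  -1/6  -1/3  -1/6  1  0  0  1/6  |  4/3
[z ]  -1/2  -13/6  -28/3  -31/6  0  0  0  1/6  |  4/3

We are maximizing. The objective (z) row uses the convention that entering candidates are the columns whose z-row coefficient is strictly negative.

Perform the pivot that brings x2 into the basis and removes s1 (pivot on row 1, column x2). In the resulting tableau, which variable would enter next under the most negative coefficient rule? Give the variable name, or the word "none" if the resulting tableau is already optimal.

Pivot element 23/6. New z-row = old z-row − (-13/6)·(row 1/(23/6)).
Updated z-row coefficients: x1: 34/23, x2: 0, x3: -206/23, x4: -95/23, x5: 0, s1: 13/23, s2: 0, s3: 6/23.
The most negative is -206/23 in column x3, so x3 would enter next.

x3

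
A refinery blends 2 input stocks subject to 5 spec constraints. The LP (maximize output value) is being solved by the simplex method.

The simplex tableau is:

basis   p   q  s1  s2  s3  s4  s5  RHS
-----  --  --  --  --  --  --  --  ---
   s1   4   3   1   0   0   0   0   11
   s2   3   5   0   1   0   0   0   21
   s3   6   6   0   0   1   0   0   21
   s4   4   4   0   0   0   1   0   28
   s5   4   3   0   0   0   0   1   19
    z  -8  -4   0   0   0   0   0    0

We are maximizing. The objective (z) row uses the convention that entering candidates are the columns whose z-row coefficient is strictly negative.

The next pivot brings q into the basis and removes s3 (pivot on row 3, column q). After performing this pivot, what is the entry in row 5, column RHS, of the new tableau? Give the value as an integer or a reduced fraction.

17/2

Pivot element is row 3, column q: 6.
Normalize row 3: new (row 3, RHS) = 21/6 = 7/2.
row 5 ← row 5 − 3·(new row 3): 19 − 3·(7/2) = 17/2.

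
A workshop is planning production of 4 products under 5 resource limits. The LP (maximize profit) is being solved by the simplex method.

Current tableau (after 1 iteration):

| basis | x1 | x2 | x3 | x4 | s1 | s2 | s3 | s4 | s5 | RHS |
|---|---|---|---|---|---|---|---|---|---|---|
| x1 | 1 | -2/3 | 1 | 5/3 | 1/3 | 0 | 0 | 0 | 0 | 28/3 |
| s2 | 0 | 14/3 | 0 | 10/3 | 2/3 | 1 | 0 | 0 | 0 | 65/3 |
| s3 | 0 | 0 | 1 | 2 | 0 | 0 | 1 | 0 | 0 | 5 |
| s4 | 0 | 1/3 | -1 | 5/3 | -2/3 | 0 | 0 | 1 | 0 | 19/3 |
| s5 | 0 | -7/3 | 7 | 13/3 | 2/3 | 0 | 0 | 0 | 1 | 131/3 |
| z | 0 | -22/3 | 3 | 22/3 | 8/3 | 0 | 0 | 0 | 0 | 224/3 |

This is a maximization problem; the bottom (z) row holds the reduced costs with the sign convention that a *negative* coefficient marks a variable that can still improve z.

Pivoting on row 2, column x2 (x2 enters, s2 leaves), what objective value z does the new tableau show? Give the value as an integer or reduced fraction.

Minimum ratio for x2: (65/3)/(14/3) = 65/14.
z changes by −(z-row coeff of x2)·ratio = −(-22/3)·(65/14) = 715/21.
New z = 224/3 + (715/21) = 761/7.

761/7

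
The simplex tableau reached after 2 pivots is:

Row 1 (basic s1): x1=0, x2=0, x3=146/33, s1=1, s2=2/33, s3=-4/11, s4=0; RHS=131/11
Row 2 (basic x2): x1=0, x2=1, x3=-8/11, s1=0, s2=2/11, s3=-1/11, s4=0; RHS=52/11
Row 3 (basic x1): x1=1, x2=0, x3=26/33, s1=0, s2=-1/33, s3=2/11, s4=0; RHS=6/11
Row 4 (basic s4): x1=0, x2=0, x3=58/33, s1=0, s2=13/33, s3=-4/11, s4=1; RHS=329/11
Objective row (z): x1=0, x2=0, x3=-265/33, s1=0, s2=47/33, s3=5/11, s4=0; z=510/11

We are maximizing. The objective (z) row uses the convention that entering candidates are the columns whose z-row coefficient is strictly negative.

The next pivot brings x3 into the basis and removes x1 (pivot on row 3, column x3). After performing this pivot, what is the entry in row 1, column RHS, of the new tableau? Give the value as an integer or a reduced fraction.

115/13

Pivot element is row 3, column x3: 26/33.
Normalize row 3: new (row 3, RHS) = (6/11)/(26/33) = 9/13.
row 1 ← row 1 − (146/33)·(new row 3): 131/11 − (146/33)·(9/13) = 115/13.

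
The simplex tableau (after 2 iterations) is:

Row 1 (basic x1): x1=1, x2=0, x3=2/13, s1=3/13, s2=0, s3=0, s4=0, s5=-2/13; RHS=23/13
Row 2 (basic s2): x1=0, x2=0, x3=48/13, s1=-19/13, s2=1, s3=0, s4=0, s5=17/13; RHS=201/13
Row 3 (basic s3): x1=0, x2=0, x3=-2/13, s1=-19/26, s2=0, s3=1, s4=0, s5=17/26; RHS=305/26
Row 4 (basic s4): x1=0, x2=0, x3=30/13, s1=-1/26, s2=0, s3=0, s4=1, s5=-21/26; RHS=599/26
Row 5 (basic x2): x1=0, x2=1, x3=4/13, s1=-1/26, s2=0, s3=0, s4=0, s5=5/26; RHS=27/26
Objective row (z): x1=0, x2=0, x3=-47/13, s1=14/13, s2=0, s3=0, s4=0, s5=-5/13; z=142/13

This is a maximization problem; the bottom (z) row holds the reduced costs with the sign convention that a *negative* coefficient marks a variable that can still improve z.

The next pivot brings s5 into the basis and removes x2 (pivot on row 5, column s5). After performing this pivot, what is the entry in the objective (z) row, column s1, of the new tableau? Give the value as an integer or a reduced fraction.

Pivot element is row 5, column s5: 5/26.
Normalize row 5: new (row 5, s1) = (-1/26)/(5/26) = -1/5.
z-row ← z-row − (-5/13)·(new row 5): 14/13 − (-5/13)·(-1/5) = 1.

1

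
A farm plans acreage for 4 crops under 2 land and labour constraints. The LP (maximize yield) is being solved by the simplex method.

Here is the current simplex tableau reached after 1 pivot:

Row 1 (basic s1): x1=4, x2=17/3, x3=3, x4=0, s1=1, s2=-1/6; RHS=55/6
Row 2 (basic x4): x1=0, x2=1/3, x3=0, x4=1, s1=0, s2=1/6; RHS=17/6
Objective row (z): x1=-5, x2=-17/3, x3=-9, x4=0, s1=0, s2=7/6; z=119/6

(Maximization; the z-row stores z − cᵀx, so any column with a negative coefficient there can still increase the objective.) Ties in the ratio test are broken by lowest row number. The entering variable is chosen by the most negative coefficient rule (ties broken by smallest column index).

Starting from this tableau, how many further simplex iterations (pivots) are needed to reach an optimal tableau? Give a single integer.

1

pivot: x3 in, s1 out → z = 142/3
No improving column remains; optimal.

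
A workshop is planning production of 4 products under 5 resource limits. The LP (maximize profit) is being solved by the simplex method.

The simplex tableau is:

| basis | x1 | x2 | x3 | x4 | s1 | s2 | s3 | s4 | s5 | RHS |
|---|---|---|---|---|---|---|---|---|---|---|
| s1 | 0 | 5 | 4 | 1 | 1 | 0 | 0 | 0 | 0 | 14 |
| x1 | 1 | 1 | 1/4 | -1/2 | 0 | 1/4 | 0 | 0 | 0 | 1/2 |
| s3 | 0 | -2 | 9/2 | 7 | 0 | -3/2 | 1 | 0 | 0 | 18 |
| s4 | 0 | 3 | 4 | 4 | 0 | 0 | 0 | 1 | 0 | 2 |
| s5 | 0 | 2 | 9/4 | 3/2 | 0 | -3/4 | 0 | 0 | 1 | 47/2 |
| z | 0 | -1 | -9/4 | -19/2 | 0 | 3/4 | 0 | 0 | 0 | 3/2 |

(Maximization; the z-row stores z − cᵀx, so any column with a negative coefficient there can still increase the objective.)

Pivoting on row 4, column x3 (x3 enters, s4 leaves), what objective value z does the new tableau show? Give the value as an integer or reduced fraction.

Minimum ratio for x3: 2/4 = 1/2.
z changes by −(z-row coeff of x3)·ratio = −(-9/4)·(1/2) = 9/8.
New z = 3/2 + (9/8) = 21/8.

21/8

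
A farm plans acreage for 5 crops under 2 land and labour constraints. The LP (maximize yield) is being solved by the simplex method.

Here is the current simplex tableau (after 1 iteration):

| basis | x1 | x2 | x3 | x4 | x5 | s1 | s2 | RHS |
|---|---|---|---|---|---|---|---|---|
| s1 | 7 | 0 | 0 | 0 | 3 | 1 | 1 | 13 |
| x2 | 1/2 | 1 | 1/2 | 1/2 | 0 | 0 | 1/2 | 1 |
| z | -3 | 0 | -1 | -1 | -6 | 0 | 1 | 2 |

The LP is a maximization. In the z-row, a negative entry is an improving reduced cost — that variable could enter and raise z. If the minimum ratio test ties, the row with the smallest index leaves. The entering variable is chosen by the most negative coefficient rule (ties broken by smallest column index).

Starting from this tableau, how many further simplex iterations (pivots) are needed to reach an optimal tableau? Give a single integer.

pivot: x5 in, s1 out → z = 28
pivot: x3 in, x2 out → z = 30
No improving column remains; optimal.

2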